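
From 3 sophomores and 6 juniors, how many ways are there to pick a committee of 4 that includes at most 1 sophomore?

Split by how many sophomores are chosen (0 through 1).
Sum: C(3,0)·C(6,4) + C(3,1)·C(6,3) = 15 + 60 = 75.

75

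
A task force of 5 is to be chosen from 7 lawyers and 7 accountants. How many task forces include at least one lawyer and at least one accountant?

Unrestricted: C(14,5) = 2002 ways to pick any 5 of the 14.
Selections missing a whole group: no lawyers → C(7,5) = 21; no accountants → C(7,5) = 21.
Both groups omitted at once is impossible, so 2002 − 42 = 1960.

1960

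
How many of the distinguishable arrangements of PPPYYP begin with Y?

With the first slot taken by Y, it remains to arrange the other 5 letters (PPPYP).
Those 5 letters have P appearing 4 times, giving (5)!/(4!) = 5.

5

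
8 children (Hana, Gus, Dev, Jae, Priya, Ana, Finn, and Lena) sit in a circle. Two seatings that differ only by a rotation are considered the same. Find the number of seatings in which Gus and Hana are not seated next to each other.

3600

Without the restriction there are (7)! = 5040 seatings.
Those with Gus next to Hana: fuse the pair into one unit and seat 7 units around a circle — 2·(6)! = 1440.
Subtracting, 5040 − 1440 = 3600.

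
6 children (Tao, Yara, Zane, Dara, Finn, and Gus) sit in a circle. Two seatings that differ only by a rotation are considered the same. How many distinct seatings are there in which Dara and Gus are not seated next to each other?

Without the restriction there are (5)! = 120 seatings.
Those with Dara next to Gus: fuse the pair into one unit and seat 5 units around a circle — 2·(4)! = 48.
Subtracting, 120 − 48 = 72.

72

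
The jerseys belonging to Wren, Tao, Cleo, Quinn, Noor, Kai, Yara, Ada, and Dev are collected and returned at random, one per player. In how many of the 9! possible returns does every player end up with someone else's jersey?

Let Aᵢ be the assignments in which player i gets their old jersey. We want the size of the complement of A₁∪…∪A_9.
By inclusion–exclusion this is Σ_{j=0}^{9} (−1)^j C(9,j)·(9−j)!.
Computing: 362880 − 362880 + 181440 − 60480 + 15120 − 3024 + 504 − 72 + 9 − 1 = 133496.

133496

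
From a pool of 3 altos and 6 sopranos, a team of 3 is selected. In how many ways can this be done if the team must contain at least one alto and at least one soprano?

Unrestricted: C(9,3) = 84 ways to pick any 3 of the 9.
Subtract selections that omit an entire group: no altos → C(6,3) = 20; no sopranos → C(3,3) = 1.
Both groups omitted at once is impossible, so 84 − 21 = 63.

63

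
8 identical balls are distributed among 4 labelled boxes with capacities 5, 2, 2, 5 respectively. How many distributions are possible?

43

By stars and bars, unrestricted non-negative solutions to x_1+…+x_4 = 8 number C(8+3,3) = 165.
Subtract solutions that violate a single cap (substitute x_i' = x_i − (cap_i+1)): x_1 ≥ 6 gives C(5,3) = 10; x_2 ≥ 3 gives C(8,3) = 56; x_3 ≥ 3 gives C(8,3) = 56; x_4 ≥ 6 gives C(5,3) = 10. Together 132.
Add back pairs where two caps are both exceeded: 0 + 0 + 0 + 10 + 0 + 0 = 10.
By inclusion–exclusion the count is 165 − 132 + 10 = 43.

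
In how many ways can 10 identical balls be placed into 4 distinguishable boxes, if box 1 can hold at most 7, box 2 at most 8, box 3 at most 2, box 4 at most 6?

133

Without the upper bounds there are C(13,3) = 286 ways to split 10 among 4 boxes.
Subtract solutions that violate a single cap (substitute x_i' = x_i − (cap_i+1)): x_1 ≥ 8 gives C(5,3) = 10; x_2 ≥ 9 gives C(4,3) = 4; x_3 ≥ 3 gives C(10,3) = 120; x_4 ≥ 7 gives C(6,3) = 20. Together 154.
Add back pairs where two caps are both exceeded: 0 + 0 + 0 + 0 + 0 + 1 = 1.
By inclusion–exclusion the count is 286 − 154 + 1 = 133.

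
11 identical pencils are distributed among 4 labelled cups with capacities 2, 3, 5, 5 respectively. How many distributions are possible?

By stars and bars, unrestricted non-negative solutions to x_1+…+x_4 = 11 number C(11+3,3) = 364.
Subtract solutions that violate a single cap (substitute x_i' = x_i − (cap_i+1)): x_1 ≥ 3 gives C(11,3) = 165; x_2 ≥ 4 gives C(10,3) = 120; x_3 ≥ 6 gives C(8,3) = 56; x_4 ≥ 6 gives C(8,3) = 56. Together 397.
Add back pairs where two caps are both exceeded: 35 + 10 + 10 + 4 + 4 + 0 = 63.
By inclusion–exclusion the count is 364 − 397 + 63 = 30.

30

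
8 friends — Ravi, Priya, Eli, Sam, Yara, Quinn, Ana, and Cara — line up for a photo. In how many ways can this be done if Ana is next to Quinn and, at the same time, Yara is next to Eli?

2880

Treat {Ana,Quinn} as one block (2 orders) and {Yara,Eli} as another (2 orders).
That leaves 6 units to arrange: 2 × 2 × 6! = 4 × 720 = 2880.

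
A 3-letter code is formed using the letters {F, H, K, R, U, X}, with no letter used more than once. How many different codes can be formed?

This is a permutation of 3 out of 6: P(6,3) = 6!/3!.
That product is 6 × 5 × 4 = 120.

120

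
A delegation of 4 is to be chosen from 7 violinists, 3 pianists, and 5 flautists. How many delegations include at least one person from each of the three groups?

With no constraint there are C(15,4) = 1365 possible selections.
Selections missing a whole group: no violinists → C(8,4) = 70; no pianists → C(12,4) = 495; no flautists → C(10,4) = 210.
Add back selections omitting two groups (i.e. drawn from a single group): C(7,4) + C(3,4) + C(5,4) = 40.
By inclusion–exclusion: 1365 − 775 + 40 = 630.

630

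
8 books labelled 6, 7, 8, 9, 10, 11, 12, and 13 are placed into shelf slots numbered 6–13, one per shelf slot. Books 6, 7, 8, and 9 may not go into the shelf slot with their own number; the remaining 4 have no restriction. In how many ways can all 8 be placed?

Let Aᵢ (for 6 ≤ i ≤ 9) be the placements that put book i in its forbidden shelf slot. Any j of these fix j positions, leaving (8−j)! ways to fill the rest, and there are C(4,j) ways to pick which j.
By inclusion–exclusion, the number of valid placements is Σ_{j=0}^{4} (−1)^j C(4,j)·(8−j)!.
Computing: 40320 − 20160 + 4320 − 480 + 24 = 24024.

24024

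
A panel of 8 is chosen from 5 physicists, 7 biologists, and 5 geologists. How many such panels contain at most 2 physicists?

Split by how many physicists are chosen (0 through 2).
Sum: C(5,0)·C(12,8) + C(5,1)·C(12,7) + C(5,2)·C(12,6) = 495 + 3960 + 9240 = 13695.

13695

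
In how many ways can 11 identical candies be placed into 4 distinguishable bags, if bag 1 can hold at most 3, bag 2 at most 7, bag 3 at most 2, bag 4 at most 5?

53

Without the upper bounds there are C(14,3) = 364 ways to split 11 among 4 bags.
Subtract solutions that violate a single cap (substitute x_i' = x_i − (cap_i+1)): x_1 ≥ 4 gives C(10,3) = 120; x_2 ≥ 8 gives C(6,3) = 20; x_3 ≥ 3 gives C(11,3) = 165; x_4 ≥ 6 gives C(8,3) = 56. Together 361.
Add back pairs where two caps are both exceeded: 0 + 35 + 4 + 1 + 0 + 10 = 50.
By inclusion–exclusion the count is 364 − 361 + 50 = 53.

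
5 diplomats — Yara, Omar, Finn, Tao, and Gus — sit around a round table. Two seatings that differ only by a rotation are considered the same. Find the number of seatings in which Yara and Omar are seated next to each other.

12

Glue Yara and Omar into a block (2 internal orders). Seating 4 units around a circle gives (3)! arrangements.
So 2 × (3)! = 2 × 6 = 12.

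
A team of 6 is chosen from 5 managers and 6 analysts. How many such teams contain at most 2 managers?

Split by how many managers are chosen (0 through 2).
Sum: C(5,0)·C(6,6) + C(5,1)·C(6,5) + C(5,2)·C(6,4) = 1 + 30 + 150 = 181.

181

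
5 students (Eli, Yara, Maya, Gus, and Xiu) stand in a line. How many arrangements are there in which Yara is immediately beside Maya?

48

Treat {Yara, Maya} as a single unit. There are 4 units to order, and the pair itself can be ordered 2 ways.
That gives 2 × 4! = 2 × 24 = 48.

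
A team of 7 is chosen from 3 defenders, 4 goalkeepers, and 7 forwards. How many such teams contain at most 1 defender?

1716

Split by how many defenders are chosen (0 through 1).
Sum: C(3,0)·C(11,7) + C(3,1)·C(11,6) = 330 + 1386 = 1716.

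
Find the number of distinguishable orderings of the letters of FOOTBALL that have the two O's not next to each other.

7560

There are 8!/(2!·2!) = 10080 arrangements of FOOTBALL in total.
Arrangements with the O's together: treat OO as one letter, giving (7)!/(2!) = 2520.
Subtracting, 10080 − 2520 = 7560 arrangements keep the O's apart.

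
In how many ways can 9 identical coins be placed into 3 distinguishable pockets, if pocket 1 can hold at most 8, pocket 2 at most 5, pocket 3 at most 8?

By stars and bars, unrestricted non-negative solutions to x_1+…+x_3 = 9 number C(9+2,2) = 55.
Subtract solutions that violate a single cap (substitute x_i' = x_i − (cap_i+1)): x_1 ≥ 9 gives C(2,2) = 1; x_2 ≥ 6 gives C(5,2) = 10; x_3 ≥ 9 gives C(2,2) = 1. Together 12.
No two caps can be exceeded simultaneously, so the pair terms are all 0.
By inclusion–exclusion the count is 55 − 12 + 0 = 43.

43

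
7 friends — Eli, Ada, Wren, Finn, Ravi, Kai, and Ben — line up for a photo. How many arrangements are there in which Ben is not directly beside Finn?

3600

Of the 7! = 5040 arrangements, those with Ben and Finn adjacent number 2 × 6! = 1440 (treat the pair as a block with 2 internal orders).
So 5040 − 1440 = 3600 arrangements keep them apart.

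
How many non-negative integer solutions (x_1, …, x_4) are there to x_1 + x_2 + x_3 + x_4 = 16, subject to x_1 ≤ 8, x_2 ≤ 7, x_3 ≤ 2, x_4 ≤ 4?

45

Ignoring the caps, the number of non-negative solutions to x_1+…+x_4 = 16 is C(19,3) = 969.
Subtract solutions that violate a single cap (substitute x_i' = x_i − (cap_i+1)): x_1 ≥ 9 gives C(10,3) = 120; x_2 ≥ 8 gives C(11,3) = 165; x_3 ≥ 3 gives C(16,3) = 560; x_4 ≥ 5 gives C(14,3) = 364. Together 1209.
Add back pairs where two caps are both exceeded: 0 + 35 + 10 + 56 + 20 + 165 = 286.
Subtract triples: 0 + 0 + 0 + 1 = 1.
By inclusion–exclusion the count is 969 − 1209 + 286 − 1 = 45.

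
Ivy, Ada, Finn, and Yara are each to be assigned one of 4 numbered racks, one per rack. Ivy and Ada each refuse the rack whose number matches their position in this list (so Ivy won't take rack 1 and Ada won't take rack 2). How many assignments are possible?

Let Aᵢ (for i ∈ {1, 2}) be the placements that put person i in their forbidden rack. Any j of these fix j positions, leaving (4−j)! ways to fill the rest, and there are C(2,j) ways to pick which j.
By inclusion–exclusion, the number of valid placements is Σ_{j=0}^{2} (−1)^j C(2,j)·(4−j)!.
Computing: 24 − 12 + 2 = 14.

14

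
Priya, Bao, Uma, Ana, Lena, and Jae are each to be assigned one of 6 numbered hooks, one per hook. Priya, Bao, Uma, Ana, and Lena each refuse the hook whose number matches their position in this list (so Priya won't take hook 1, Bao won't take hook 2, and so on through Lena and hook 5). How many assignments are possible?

Let Aᵢ (for 1 ≤ i ≤ 5) be the placements that put person i in their forbidden hook. Any j of these fix j positions, leaving (6−j)! ways to fill the rest, and there are C(5,j) ways to pick which j.
By inclusion–exclusion, the number of valid placements is Σ_{j=0}^{5} (−1)^j C(5,j)·(6−j)!.
Computing: 720 − 600 + 240 − 60 + 10 − 1 = 309.

309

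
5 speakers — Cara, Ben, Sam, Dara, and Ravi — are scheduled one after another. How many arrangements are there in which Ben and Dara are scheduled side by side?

48

Glue Ben and Dara into one block (2 internal orders), leaving 4 units to arrange in a row.
So the count is 2·(4)! = 48.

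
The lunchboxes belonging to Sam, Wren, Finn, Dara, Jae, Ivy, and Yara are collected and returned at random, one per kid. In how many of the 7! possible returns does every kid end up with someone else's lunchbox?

Count assignments avoiding every fixed point. For any j of the 7 kids fixed to their own lunchbox, the other 7−j can be arranged in (7−j)! ways.
By inclusion–exclusion this is Σ_{j=0}^{7} (−1)^j C(7,j)·(7−j)!.
Computing: 5040 − 5040 + 2520 − 840 + 210 − 42 + 7 − 1 = 1854.

1854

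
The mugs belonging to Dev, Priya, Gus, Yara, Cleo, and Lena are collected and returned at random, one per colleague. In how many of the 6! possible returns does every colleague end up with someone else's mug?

This is the derangement count D_6: permutations of 6 items with no fixed point.
By inclusion–exclusion this is Σ_{j=0}^{6} (−1)^j C(6,j)·(6−j)!.
Computing: 720 − 720 + 360 − 120 + 30 − 6 + 1 = 265.

265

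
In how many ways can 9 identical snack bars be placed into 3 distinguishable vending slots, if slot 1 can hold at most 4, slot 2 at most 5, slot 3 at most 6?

Ignoring the caps, the number of non-negative solutions to x_1+…+x_3 = 9 is C(11,2) = 55.
Subtract solutions that violate a single cap (substitute x_i' = x_i − (cap_i+1)): x_1 ≥ 5 gives C(6,2) = 15; x_2 ≥ 6 gives C(5,2) = 10; x_3 ≥ 7 gives C(4,2) = 6. Together 31.
No two caps can be exceeded simultaneously, so the pair terms are all 0.
By inclusion–exclusion the count is 55 − 31 + 0 = 24.

24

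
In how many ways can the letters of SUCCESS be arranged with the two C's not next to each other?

300

Total arrangements of SUCCESS: 7!/(3!·2!) = 420.
Arrangements with the C's together: treat CC as one letter, giving (6)!/(3!) = 120.
Subtracting, 420 − 120 = 300 arrangements keep the C's apart.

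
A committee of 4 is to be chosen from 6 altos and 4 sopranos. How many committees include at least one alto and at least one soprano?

194

With no constraint there are C(10,4) = 210 possible selections.
Subtract selections that omit an entire group: no altos → C(4,4) = 1; no sopranos → C(6,4) = 15.
Both groups omitted at once is impossible, so 210 − 16 = 194.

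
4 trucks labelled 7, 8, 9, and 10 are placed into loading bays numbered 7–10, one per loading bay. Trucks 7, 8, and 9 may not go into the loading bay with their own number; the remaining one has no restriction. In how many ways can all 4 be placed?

Let Aᵢ (for i ∈ {7, 8, 9}) be the placements that put truck i in its forbidden loading bay. Any j of these fix j positions, leaving (4−j)! ways to fill the rest, and there are C(3,j) ways to pick which j.
By inclusion–exclusion, the number of valid placements is Σ_{j=0}^{3} (−1)^j C(3,j)·(4−j)!.
Computing: 24 − 18 + 6 − 1 = 11.

11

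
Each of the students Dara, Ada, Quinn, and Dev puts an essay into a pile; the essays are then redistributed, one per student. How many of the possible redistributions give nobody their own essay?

This is the derangement count D_4: permutations of 4 items with no fixed point.
By inclusion–exclusion this is Σ_{j=0}^{4} (−1)^j C(4,j)·(4−j)!.
Computing: 24 − 24 + 12 − 4 + 1 = 9.

9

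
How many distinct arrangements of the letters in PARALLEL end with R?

With the last slot taken by R, it remains to arrange the other 7 letters (PAALLEL).
Those 7 letters have A appearing twice and L appearing 3 times, giving (7)!/(3!·2!) = 420.

420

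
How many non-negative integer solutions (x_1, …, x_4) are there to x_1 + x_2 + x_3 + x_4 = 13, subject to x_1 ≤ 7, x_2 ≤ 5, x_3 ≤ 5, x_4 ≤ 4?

Ignoring the caps, the number of non-negative solutions to x_1+…+x_4 = 13 is C(16,3) = 560.
Subtract solutions that violate a single cap (substitute x_i' = x_i − (cap_i+1)): x_1 ≥ 8 gives C(8,3) = 56; x_2 ≥ 6 gives C(10,3) = 120; x_3 ≥ 6 gives C(10,3) = 120; x_4 ≥ 5 gives C(11,3) = 165. Together 461.
Add back pairs where two caps are both exceeded: 0 + 0 + 1 + 4 + 10 + 10 = 25.
By inclusion–exclusion the count is 560 − 461 + 25 = 124.

124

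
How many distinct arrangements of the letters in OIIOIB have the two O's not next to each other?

40

Total arrangements of OIIOIB: 6!/(3!·2!) = 60.
If the two O's are adjacent, glue them into one block, leaving 5 items to arrange: (5)!/(3!) = 20 ways.
Subtracting, 60 − 20 = 40 arrangements keep the O's apart.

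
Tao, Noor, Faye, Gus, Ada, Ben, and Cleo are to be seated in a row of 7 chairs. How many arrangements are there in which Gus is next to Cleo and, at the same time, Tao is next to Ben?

480

Treat {Gus,Cleo} as one block (2 orders) and {Tao,Ben} as another (2 orders).
That leaves 5 units to arrange: 2 × 2 × 5! = 4 × 120 = 480.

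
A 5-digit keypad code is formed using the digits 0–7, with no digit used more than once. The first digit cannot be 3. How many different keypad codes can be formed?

The first digit has 8−1 = 7 choices (anything except 3).
The remaining 4 digits are filled from the other 7 symbols without repetition: 7 × 6 × 5 × 4 = 840.
Total: 7 × 840 = 5880.

5880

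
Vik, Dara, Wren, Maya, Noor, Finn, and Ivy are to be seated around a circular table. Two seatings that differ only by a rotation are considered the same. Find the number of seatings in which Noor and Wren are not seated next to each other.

All circular seatings of 7 people number (6)! = 720.
Seatings with Noor beside Wren: treat them as a block with 2 internal orders, giving 2 × (5)! = 240.
Subtracting, 720 − 240 = 480.

480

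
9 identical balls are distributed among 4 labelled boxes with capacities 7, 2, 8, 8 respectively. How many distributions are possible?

130

Ignoring the caps, the number of non-negative solutions to x_1+…+x_4 = 9 is C(12,3) = 220.
Subtract solutions that violate a single cap (substitute x_i' = x_i − (cap_i+1)): x_1 ≥ 8 gives C(4,3) = 4; x_2 ≥ 3 gives C(9,3) = 84; x_3 ≥ 9 gives C(3,3) = 1; x_4 ≥ 9 gives C(3,3) = 1. Together 90.
No two caps can be exceeded simultaneously, so the pair terms are all 0.
By inclusion–exclusion the count is 220 − 90 + 0 = 130.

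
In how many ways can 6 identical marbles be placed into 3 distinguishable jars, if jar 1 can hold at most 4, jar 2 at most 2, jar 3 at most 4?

12

Ignoring the caps, the number of non-negative solutions to x_1+…+x_3 = 6 is C(8,2) = 28.
Subtract solutions that violate a single cap (substitute x_i' = x_i − (cap_i+1)): x_1 ≥ 5 gives C(3,2) = 3; x_2 ≥ 3 gives C(5,2) = 10; x_3 ≥ 5 gives C(3,2) = 3. Together 16.
No two caps can be exceeded simultaneously, so the pair terms are all 0.
By inclusion–exclusion the count is 28 − 16 + 0 = 12.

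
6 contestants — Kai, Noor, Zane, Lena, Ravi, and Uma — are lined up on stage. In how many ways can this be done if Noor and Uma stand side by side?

Glue Noor and Uma into one block (2 internal orders), leaving 5 units to arrange in a row.
That gives 2 × 5! = 2 × 120 = 240.

240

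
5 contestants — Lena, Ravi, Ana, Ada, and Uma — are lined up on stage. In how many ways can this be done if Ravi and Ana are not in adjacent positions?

There are 5! = 120 arrangements in all. If Ravi and Ana are adjacent, merging them into one block gives 2·(4)! = 48 arrangements.
Complementary counting: 120 − 48 = 72.

72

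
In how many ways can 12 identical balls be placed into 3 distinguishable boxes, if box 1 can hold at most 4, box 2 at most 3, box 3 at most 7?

6

Ignoring the caps, the number of non-negative solutions to x_1+…+x_3 = 12 is C(14,2) = 91.
Subtract solutions that violate a single cap (substitute x_i' = x_i − (cap_i+1)): x_1 ≥ 5 gives C(9,2) = 36; x_2 ≥ 4 gives C(10,2) = 45; x_3 ≥ 8 gives C(6,2) = 15. Together 96.
Add back pairs where two caps are both exceeded: 10 + 0 + 1 = 11.
By inclusion–exclusion the count is 91 − 96 + 11 = 6.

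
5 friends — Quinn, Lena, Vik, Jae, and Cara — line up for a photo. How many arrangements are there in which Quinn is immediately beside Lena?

Place the 3 others and the Quinn-Lena pair as 4 objects in a line; the pair has 2 internal arrangements.
So the count is 2·(4)! = 48.

48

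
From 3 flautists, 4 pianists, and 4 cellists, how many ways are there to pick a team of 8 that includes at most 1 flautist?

25

Split by how many flautists are chosen (0 through 1).
Sum: C(3,0)·C(8,8) + C(3,1)·C(8,7) = 1 + 24 = 25.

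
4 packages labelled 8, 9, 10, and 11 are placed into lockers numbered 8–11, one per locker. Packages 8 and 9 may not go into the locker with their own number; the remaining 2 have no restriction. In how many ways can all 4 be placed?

14

Let Aᵢ (for i ∈ {8, 9}) be the placements that put package i in its forbidden locker. Any j of these fix j positions, leaving (4−j)! ways to fill the rest, and there are C(2,j) ways to pick which j.
By inclusion–exclusion, the number of valid placements is Σ_{j=0}^{2} (−1)^j C(2,j)·(4−j)!.
Computing: 24 − 12 + 2 = 14.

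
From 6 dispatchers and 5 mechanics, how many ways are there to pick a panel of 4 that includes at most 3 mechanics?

Split by how many mechanics are chosen (0 through 3).
Sum: C(5,0)·C(6,4) + C(5,1)·C(6,3) + C(5,2)·C(6,2) + C(5,3)·C(6,1) = 15 + 100 + 150 + 60 = 325.

325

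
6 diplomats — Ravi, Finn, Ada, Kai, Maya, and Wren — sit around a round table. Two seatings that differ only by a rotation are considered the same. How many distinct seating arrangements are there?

Fix one person's seat to break rotational symmetry; the remaining 5 people can be arranged in (5)! = 120 ways.

120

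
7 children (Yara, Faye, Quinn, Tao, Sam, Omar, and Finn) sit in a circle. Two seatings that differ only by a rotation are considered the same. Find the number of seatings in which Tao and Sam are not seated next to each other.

480

Without the restriction there are (6)! = 720 seatings.
Seatings with Tao beside Sam: treat them as a block with 2 internal orders, giving 2 × (5)! = 240.
Subtracting, 720 − 240 = 480.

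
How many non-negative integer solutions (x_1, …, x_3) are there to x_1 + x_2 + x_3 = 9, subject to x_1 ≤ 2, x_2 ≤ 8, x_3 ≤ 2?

Ignoring the caps, the number of non-negative solutions to x_1+…+x_3 = 9 is C(11,2) = 55.
Subtract solutions that violate a single cap (substitute x_i' = x_i − (cap_i+1)): x_1 ≥ 3 gives C(8,2) = 28; x_2 ≥ 9 gives C(2,2) = 1; x_3 ≥ 3 gives C(8,2) = 28. Together 57.
Add back pairs where two caps are both exceeded: 0 + 10 + 0 = 10.
By inclusion–exclusion the count is 55 − 57 + 10 = 8.

8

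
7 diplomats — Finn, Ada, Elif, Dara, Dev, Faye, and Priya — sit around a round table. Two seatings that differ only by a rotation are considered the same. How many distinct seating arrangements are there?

720

Seat Finn anywhere (absorbing the rotational symmetry), then permute the other 6: (6)! = 720.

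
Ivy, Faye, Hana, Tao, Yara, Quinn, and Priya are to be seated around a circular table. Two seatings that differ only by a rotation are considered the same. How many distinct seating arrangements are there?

Around a circle, 7 distinct people have 7!/7 = (6)! = 720 rotationally distinct seatings.

720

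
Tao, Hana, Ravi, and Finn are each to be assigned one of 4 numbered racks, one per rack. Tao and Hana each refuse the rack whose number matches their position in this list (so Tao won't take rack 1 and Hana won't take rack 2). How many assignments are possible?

14

Let Aᵢ (for i ∈ {1, 2}) be the placements that put person i in their forbidden rack. Any j of these fix j positions, leaving (4−j)! ways to fill the rest, and there are C(2,j) ways to pick which j.
By inclusion–exclusion, the number of valid placements is Σ_{j=0}^{2} (−1)^j C(2,j)·(4−j)!.
Computing: 24 − 12 + 2 = 14.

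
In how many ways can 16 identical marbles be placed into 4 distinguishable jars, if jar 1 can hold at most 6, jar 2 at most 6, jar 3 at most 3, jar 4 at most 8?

By stars and bars, unrestricted non-negative solutions to x_1+…+x_4 = 16 number C(16+3,3) = 969.
Subtract solutions that violate a single cap (substitute x_i' = x_i − (cap_i+1)): x_1 ≥ 7 gives C(12,3) = 220; x_2 ≥ 7 gives C(12,3) = 220; x_3 ≥ 4 gives C(15,3) = 455; x_4 ≥ 9 gives C(10,3) = 120. Together 1015.
Add back pairs where two caps are both exceeded: 10 + 56 + 1 + 56 + 1 + 20 = 144.
By inclusion–exclusion the count is 969 − 1015 + 144 = 98.

98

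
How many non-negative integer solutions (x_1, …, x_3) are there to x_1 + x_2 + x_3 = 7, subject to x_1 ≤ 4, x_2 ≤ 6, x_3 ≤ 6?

Without the upper bounds there are C(9,2) = 36 ways to split 7 among 3 variables.
Subtract solutions that violate a single cap (substitute x_i' = x_i − (cap_i+1)): x_1 ≥ 5 gives C(4,2) = 6; x_2 ≥ 7 gives C(2,2) = 1; x_3 ≥ 7 gives C(2,2) = 1. Together 8.
No two caps can be exceeded simultaneously, so the pair terms are all 0.
By inclusion–exclusion the count is 36 − 8 + 0 = 28.

28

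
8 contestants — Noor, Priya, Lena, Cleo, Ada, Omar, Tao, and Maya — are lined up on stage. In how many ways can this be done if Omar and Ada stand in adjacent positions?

Glue Omar and Ada into one block (2 internal orders), leaving 7 units to arrange in a row.
So the count is 2·(7)! = 10080.

10080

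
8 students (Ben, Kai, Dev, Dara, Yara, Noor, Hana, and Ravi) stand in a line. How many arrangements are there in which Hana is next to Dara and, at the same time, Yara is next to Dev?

2880

Treat {Hana,Dara} as one block (2 orders) and {Yara,Dev} as another (2 orders).
That leaves 6 units to arrange: 2 × 2 × 6! = 4 × 720 = 2880.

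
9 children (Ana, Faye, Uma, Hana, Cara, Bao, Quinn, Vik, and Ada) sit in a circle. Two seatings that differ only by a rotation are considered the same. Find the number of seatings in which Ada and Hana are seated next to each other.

Treat {Ada, Hana} as one unit (2 internal orders) and seat the resulting 8 units around the table: (7)! circular arrangements.
So 2 × (7)! = 2 × 5040 = 10080.

10080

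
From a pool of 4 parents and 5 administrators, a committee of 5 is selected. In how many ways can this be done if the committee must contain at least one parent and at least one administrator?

125

Total 5-person selections from all 9: C(9,5) = 126.
Subtract selections that omit an entire group: no parents → C(5,5) = 1; no administrators → C(4,5) = 0.
Both groups omitted at once is impossible, so 126 − 1 = 125.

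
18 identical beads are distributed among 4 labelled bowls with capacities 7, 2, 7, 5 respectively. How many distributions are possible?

By stars and bars, unrestricted non-negative solutions to x_1+…+x_4 = 18 number C(18+3,3) = 1330.
Subtract solutions that violate a single cap (substitute x_i' = x_i − (cap_i+1)): x_1 ≥ 8 gives C(13,3) = 286; x_2 ≥ 3 gives C(18,3) = 816; x_3 ≥ 8 gives C(13,3) = 286; x_4 ≥ 6 gives C(15,3) = 455. Together 1843.
Add back pairs where two caps are both exceeded: 120 + 10 + 35 + 120 + 220 + 35 = 540.
Subtract triples: 0 + 4 + 0 + 4 = 8.
By inclusion–exclusion the count is 1330 − 1843 + 540 − 8 = 19.

19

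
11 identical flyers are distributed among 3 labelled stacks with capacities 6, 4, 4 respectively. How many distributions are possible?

10

By stars and bars, unrestricted non-negative solutions to x_1+…+x_3 = 11 number C(11+2,2) = 78.
Subtract solutions that violate a single cap (substitute x_i' = x_i − (cap_i+1)): x_1 ≥ 7 gives C(6,2) = 15; x_2 ≥ 5 gives C(8,2) = 28; x_3 ≥ 5 gives C(8,2) = 28. Together 71.
Add back pairs where two caps are both exceeded: 0 + 0 + 3 = 3.
By inclusion–exclusion the count is 78 − 71 + 3 = 10.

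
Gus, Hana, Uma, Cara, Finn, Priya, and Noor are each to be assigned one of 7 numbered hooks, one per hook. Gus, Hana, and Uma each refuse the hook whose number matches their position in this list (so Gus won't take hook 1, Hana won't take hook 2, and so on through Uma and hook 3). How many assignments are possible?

Let Aᵢ (for i ∈ {1, 2, 3}) be the placements that put person i in their forbidden hook. Any j of these fix j positions, leaving (7−j)! ways to fill the rest, and there are C(3,j) ways to pick which j.
By inclusion–exclusion, the number of valid placements is Σ_{j=0}^{3} (−1)^j C(3,j)·(7−j)!.
Computing: 5040 − 2160 + 360 − 24 = 3216.

3216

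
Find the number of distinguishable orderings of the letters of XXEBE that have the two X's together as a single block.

Treat the 2 copies of X as a single block. The multiset to arrange is then {XX, B, E, E}, 4 items in all.
That gives (4)!/(2!) = 12 arrangements.

12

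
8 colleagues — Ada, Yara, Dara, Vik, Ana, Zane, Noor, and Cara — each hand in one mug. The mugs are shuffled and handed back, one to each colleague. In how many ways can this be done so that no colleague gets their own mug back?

Count assignments avoiding every fixed point. For any j of the 8 colleagues fixed to their own mug, the other 8−j can be arranged in (8−j)! ways.
By inclusion–exclusion this is Σ_{j=0}^{8} (−1)^j C(8,j)·(8−j)!.
Computing: 40320 − 40320 + 20160 − 6720 + 1680 − 336 + 56 − 8 + 1 = 14833.

14833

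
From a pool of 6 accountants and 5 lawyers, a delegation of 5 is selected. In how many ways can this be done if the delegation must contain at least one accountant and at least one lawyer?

455

Total 5-person selections from all 11: C(11,5) = 462.
Selections missing a whole group: no accountants → C(5,5) = 1; no lawyers → C(6,5) = 6.
Both groups omitted at once is impossible, so 462 − 7 = 455.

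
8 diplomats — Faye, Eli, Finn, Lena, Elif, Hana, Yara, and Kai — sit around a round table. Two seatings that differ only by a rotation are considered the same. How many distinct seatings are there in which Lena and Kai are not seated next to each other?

3600

All circular seatings of 8 people number (7)! = 5040.
Seatings with Lena beside Kai: treat them as a block with 2 internal orders, giving 2 × (6)! = 1440.
Subtracting, 5040 − 1440 = 3600.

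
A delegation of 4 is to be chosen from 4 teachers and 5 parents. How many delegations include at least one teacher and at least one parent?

120

With no constraint there are C(9,4) = 126 possible selections.
Selections missing a whole group: no teachers → C(5,4) = 5; no parents → C(4,4) = 1.
Both groups omitted at once is impossible, so 126 − 6 = 120.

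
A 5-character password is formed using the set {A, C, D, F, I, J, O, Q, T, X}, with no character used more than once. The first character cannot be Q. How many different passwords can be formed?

The first character has 10−1 = 9 choices (anything except Q).
The remaining 4 characters are filled from the other 9 symbols without repetition: 9 × 8 × 7 × 6 = 3024.
Total: 9 × 3024 = 27216.

27216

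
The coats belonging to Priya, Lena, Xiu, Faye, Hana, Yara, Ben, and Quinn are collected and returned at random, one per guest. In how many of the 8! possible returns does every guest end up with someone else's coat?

14833

Count assignments avoiding every fixed point. For any j of the 8 guests fixed to their own coat, the other 8−j can be arranged in (8−j)! ways.
By inclusion–exclusion this is Σ_{j=0}^{8} (−1)^j C(8,j)·(8−j)!.
Computing: 40320 − 40320 + 20160 − 6720 + 1680 − 336 + 56 − 8 + 1 = 14833.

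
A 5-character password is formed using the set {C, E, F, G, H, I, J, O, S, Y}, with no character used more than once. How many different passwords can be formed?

30240

With no repetition, fill the 5 characters in order: 10 choices, then 9, down to 6.
10 × 9 × 8 × 7 × 6 = 30240.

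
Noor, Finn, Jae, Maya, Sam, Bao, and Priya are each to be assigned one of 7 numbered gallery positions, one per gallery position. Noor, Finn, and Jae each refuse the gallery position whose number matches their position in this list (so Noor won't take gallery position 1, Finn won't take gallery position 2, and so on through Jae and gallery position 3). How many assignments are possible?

Let Aᵢ (for i ∈ {1, 2, 3}) be the placements that put person i in their forbidden gallery position. Any j of these fix j positions, leaving (7−j)! ways to fill the rest, and there are C(3,j) ways to pick which j.
By inclusion–exclusion, the number of valid placements is Σ_{j=0}^{3} (−1)^j C(3,j)·(7−j)!.
Computing: 5040 − 2160 + 360 − 24 = 3216.

3216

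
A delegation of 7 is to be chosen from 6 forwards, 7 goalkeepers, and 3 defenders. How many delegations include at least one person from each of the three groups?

Unrestricted: C(16,7) = 11440 ways to pick any 7 of the 16.
Subtract selections that omit an entire group: no forwards → C(10,7) = 120; no goalkeepers → C(9,7) = 36; no defenders → C(13,7) = 1716.
Add back selections omitting two groups (i.e. drawn from a single group): C(6,7) + C(7,7) + C(3,7) = 1.
By inclusion–exclusion: 11440 − 1872 + 1 = 9569.

9569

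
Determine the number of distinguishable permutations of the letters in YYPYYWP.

YYPYYWP has 7 letters with P appearing twice and Y appearing 4 times.
Dividing 7! = 5040 by 4!·2! = 48 for the repeated letters gives 105.

105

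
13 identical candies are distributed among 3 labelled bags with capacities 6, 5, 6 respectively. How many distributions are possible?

Without the upper bounds there are C(15,2) = 105 ways to split 13 among 3 bags.
Subtract solutions that violate a single cap (substitute x_i' = x_i − (cap_i+1)): x_1 ≥ 7 gives C(8,2) = 28; x_2 ≥ 6 gives C(9,2) = 36; x_3 ≥ 7 gives C(8,2) = 28. Together 92.
Add back pairs where two caps are both exceeded: 1 + 0 + 1 = 2.
By inclusion–exclusion the count is 105 − 92 + 2 = 15.

15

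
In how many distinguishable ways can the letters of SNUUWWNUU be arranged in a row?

3780

The 9 letters of SNUUWWNUU have repeats: N appearing twice, U appearing 4 times, and W appearing twice.
The number of distinct arrangements is 9!/(4!·2!·2!) = 362880/96 = 3780.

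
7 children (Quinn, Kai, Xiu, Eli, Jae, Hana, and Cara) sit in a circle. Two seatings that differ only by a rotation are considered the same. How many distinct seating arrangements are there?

720

Around a circle, 7 distinct people have 7!/7 = (6)! = 720 rotationally distinct seatings.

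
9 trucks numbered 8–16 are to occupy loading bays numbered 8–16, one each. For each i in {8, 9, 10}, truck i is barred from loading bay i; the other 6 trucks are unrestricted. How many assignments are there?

Let Aᵢ (for i ∈ {8, 9, 10}) be the placements that put truck i in its forbidden loading bay. Any j of these fix j positions, leaving (9−j)! ways to fill the rest, and there are C(3,j) ways to pick which j.
By inclusion–exclusion, the number of valid placements is Σ_{j=0}^{3} (−1)^j C(3,j)·(9−j)!.
Computing: 362880 − 120960 + 15120 − 720 = 256320.

256320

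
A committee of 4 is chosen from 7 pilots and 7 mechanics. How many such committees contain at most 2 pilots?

Split by how many pilots are chosen (0 through 2).
Sum: C(7,0)·C(7,4) + C(7,1)·C(7,3) + C(7,2)·C(7,2) = 35 + 245 + 441 = 721.

721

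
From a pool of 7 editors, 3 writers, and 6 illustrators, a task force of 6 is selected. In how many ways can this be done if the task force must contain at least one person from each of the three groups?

Unrestricted: C(16,6) = 8008 ways to pick any 6 of the 16.
Subtract selections that omit an entire group: no editors → C(9,6) = 84; no writers → C(13,6) = 1716; no illustrators → C(10,6) = 210.
Add back selections omitting two groups (i.e. drawn from a single group): C(7,6) + C(3,6) + C(6,6) = 8.
By inclusion–exclusion: 8008 − 2010 + 8 = 6006.

6006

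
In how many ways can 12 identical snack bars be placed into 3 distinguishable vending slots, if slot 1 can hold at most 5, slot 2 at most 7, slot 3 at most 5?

21

Without the upper bounds there are C(14,2) = 91 ways to split 12 among 3 vending slots.
Subtract solutions that violate a single cap (substitute x_i' = x_i − (cap_i+1)): x_1 ≥ 6 gives C(8,2) = 28; x_2 ≥ 8 gives C(6,2) = 15; x_3 ≥ 6 gives C(8,2) = 28. Together 71.
Add back pairs where two caps are both exceeded: 0 + 1 + 0 = 1.
By inclusion–exclusion the count is 91 − 71 + 1 = 21.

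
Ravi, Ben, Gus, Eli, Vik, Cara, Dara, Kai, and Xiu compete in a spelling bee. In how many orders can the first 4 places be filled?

3024

There are 9 choices for 1st place, 8 for 2nd, and so on down to 6 for position 4.
That gives 9 × 8 × 7 × 6 = 3024.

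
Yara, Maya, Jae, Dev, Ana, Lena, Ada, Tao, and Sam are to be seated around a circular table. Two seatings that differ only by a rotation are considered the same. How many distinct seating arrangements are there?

40320

Around a circle, 9 distinct people have 9!/9 = (8)! = 40320 rotationally distinct seatings.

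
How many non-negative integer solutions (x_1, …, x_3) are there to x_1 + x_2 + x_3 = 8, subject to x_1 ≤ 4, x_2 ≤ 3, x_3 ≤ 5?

14

Without the upper bounds there are C(10,2) = 45 ways to split 8 among 3 variables.
Subtract solutions that violate a single cap (substitute x_i' = x_i − (cap_i+1)): x_1 ≥ 5 gives C(5,2) = 10; x_2 ≥ 4 gives C(6,2) = 15; x_3 ≥ 6 gives C(4,2) = 6. Together 31.
No two caps can be exceeded simultaneously, so the pair terms are all 0.
By inclusion–exclusion the count is 45 − 31 + 0 = 14.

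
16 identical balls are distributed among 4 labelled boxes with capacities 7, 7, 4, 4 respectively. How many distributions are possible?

Ignoring the caps, the number of non-negative solutions to x_1+…+x_4 = 16 is C(19,3) = 969.
Subtract solutions that violate a single cap (substitute x_i' = x_i − (cap_i+1)): x_1 ≥ 8 gives C(11,3) = 165; x_2 ≥ 8 gives C(11,3) = 165; x_3 ≥ 5 gives C(14,3) = 364; x_4 ≥ 5 gives C(14,3) = 364. Together 1058.
Add back pairs where two caps are both exceeded: 1 + 20 + 20 + 20 + 20 + 84 = 165.
By inclusion–exclusion the count is 969 − 1058 + 165 = 76.

76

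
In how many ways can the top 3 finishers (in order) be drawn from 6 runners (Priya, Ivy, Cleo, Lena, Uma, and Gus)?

120

There are 6 choices for 1st place, 5 for 2nd, and 4 for 3rd.
That gives 6 × 5 × 4 = 120.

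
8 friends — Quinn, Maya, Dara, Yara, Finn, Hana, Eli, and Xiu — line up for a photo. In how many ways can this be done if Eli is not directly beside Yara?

Of the 8! = 40320 arrangements, those with Eli and Yara adjacent number 2 × 7! = 10080 (treat the pair as a block with 2 internal orders).
So 40320 − 10080 = 30240 arrangements keep them apart.

30240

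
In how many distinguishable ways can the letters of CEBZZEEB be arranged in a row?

1680

Letter multiplicities in CEBZZEEB: B×2, C×1, E×3, Z×2.
So there are 8! / (3!·2!·2!) = 1680 distinguishable arrangements.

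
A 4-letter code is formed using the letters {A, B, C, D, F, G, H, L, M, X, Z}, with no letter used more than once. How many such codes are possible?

Choose and order 4 of the 11 symbols: the first letter has 11 options, the next 10, then 9, 8.
11 × 10 × 9 × 8 = 7920.

7920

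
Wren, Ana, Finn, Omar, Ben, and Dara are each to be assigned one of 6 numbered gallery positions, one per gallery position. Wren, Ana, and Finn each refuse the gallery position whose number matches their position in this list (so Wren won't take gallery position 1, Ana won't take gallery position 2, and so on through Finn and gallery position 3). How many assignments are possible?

426

Let Aᵢ (for i ∈ {1, 2, 3}) be the placements that put person i in their forbidden gallery position. Any j of these fix j positions, leaving (6−j)! ways to fill the rest, and there are C(3,j) ways to pick which j.
By inclusion–exclusion, the number of valid placements is Σ_{j=0}^{3} (−1)^j C(3,j)·(6−j)!.
Computing: 720 − 360 + 72 − 6 = 426.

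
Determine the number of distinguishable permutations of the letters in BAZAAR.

120

BAZAAR has 6 letters with A appearing 3 times.
The number of distinct arrangements is 6!/(3!) = 720/6 = 120.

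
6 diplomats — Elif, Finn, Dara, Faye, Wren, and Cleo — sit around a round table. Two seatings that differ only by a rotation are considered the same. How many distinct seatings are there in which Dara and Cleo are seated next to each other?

48

Glue Dara and Cleo into a block (2 internal orders). Seating 5 units around a circle gives (4)! arrangements.
So 2 × (4)! = 2 × 24 = 48.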